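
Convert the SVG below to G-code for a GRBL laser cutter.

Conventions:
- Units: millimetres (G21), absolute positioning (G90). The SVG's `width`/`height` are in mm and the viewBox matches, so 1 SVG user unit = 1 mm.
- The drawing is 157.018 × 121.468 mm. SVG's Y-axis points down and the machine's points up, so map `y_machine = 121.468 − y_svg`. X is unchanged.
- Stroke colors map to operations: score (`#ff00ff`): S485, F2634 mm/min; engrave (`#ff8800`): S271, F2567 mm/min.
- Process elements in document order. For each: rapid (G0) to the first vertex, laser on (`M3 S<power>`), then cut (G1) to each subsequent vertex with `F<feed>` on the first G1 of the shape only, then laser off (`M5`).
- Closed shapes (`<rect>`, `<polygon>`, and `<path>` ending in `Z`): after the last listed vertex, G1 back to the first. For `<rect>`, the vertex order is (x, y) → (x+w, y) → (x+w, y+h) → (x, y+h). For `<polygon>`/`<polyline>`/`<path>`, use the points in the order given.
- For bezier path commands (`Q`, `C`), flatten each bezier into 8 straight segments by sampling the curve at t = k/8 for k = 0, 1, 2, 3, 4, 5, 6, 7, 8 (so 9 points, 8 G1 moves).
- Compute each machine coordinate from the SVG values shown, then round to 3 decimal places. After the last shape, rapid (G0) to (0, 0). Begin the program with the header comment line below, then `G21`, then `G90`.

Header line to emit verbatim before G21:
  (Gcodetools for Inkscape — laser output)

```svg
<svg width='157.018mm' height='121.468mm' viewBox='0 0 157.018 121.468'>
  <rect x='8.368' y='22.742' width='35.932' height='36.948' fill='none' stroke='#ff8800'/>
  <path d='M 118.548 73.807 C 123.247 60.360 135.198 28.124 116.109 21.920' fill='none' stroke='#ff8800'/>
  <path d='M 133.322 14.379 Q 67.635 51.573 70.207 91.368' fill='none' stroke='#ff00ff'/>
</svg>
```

viewBox `0 0 157.018 121.468` with mm width/height → 1 unit = 1 mm. Flip: y_m = 121.468 − y_svg.

**Shape 1** — `<rect>` rectangle, stroke `#ff8800` → engrave (S271, F2567). Machine vertices: (8.368,98.726) → (44.300,98.726) → (44.300,61.778) → (8.368,61.778) → (8.368,98.726). Closed: final G1 returns to the first vertex.

**Shape 2** — `<path>` cubic bezier, stroke `#ff8800` → engrave (S271, F2567). Control points (SVG): P0=(118.548,73.807), P1=(123.247,60.360), P2=(135.198,28.124), P3=(116.109,21.920); sampled at t=k/8. Machine vertices: (118.548,47.661) → (120.575,53.497) → (122.834,60.569) → (124.875,68.352) → (126.249,76.321) → (126.508,83.950) → (125.204,90.714) → (121.887,96.089) → (116.109,99.548). Open path.

**Shape 3** — `<path>` quadratic bezier, stroke `#ff00ff` → score (S485, F2634). Control points (SVG): P0=(133.322,14.379), P1=(67.635,51.573), P2=(70.207,91.368); sampled at t=k/8. Machine vertices: (133.322,107.089) → (117.967,97.750) → (104.745,88.329) → (93.656,78.828) → (84.700,69.245) → (77.877,59.580) → (73.187,49.835) → (70.631,40.008) → (70.207,30.100). Open path.

(Gcodetools for Inkscape — laser output)
G21
G90
G0 X8.368 Y98.726
M3 S271
G1 X44.300 Y98.726 F2567
G1 X44.300 Y61.778
G1 X8.368 Y61.778
G1 X8.368 Y98.726
M5
G0 X118.548 Y47.661
M3 S271
G1 X120.575 Y53.497 F2567
G1 X122.834 Y60.569
G1 X124.875 Y68.352
G1 X126.249 Y76.321
G1 X126.508 Y83.950
G1 X125.204 Y90.714
G1 X121.887 Y96.089
G1 X116.109 Y99.548
M5
G0 X133.322 Y107.089
M3 S485
G1 X117.967 Y97.750 F2634
G1 X104.745 Y88.329
G1 X93.656 Y78.828
G1 X84.700 Y69.245
G1 X77.877 Y59.580
G1 X73.187 Y49.835
G1 X70.631 Y40.008
G1 X70.207 Y30.100
M5
G0 X0.000 Y0.000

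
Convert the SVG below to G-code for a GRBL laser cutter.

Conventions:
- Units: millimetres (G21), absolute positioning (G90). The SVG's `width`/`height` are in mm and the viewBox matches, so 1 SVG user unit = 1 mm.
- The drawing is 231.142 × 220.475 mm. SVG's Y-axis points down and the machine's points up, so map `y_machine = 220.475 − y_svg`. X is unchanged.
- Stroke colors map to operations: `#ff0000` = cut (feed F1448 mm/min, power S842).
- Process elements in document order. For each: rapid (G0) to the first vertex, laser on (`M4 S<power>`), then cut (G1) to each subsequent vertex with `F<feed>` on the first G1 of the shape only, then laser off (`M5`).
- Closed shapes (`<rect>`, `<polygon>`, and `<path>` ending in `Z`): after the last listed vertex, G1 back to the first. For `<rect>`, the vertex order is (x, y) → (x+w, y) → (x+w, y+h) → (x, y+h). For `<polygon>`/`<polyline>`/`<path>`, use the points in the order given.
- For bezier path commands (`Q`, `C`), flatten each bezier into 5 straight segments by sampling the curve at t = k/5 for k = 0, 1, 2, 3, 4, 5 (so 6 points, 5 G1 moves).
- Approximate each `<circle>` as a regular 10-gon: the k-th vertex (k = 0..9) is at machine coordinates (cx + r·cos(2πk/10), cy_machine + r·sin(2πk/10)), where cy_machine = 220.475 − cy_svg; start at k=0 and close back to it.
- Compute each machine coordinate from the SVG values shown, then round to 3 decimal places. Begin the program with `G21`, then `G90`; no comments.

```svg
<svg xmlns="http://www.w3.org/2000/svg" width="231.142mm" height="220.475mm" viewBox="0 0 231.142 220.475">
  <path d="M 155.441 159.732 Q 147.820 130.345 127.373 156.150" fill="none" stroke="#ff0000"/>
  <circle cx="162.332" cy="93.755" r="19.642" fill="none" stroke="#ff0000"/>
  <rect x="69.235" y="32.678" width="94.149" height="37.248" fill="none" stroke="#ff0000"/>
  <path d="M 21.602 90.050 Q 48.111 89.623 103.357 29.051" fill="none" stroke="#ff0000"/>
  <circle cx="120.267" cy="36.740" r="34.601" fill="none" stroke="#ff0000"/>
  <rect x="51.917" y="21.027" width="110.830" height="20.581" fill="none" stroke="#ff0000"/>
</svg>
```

G21
G90
G0 X155.441 Y60.743
M4 S842
G1 X151.880 Y70.290 F1448
G1 X147.292 Y75.422
G1 X141.678 Y76.138
G1 X135.039 Y72.439
G1 X127.373 Y64.325
M5
G0 X181.974 Y126.720
M4 S842
G1 X178.223 Y138.265 F1448
G1 X168.402 Y145.401
G1 X156.262 Y145.401
G1 X146.441 Y138.265
G1 X142.690 Y126.720
G1 X146.441 Y115.175
G1 X156.262 Y108.039
G1 X168.402 Y108.039
G1 X178.223 Y115.175
G1 X181.974 Y126.720
M5
G0 X69.235 Y187.797
M4 S842
G1 X163.384 Y187.797 F1448
G1 X163.384 Y150.549
G1 X69.235 Y150.549
G1 X69.235 Y187.797
M5
G0 X21.602 Y130.425
M4 S842
G1 X33.355 Y133.002 F1448
G1 X47.407 Y140.390
G1 X63.758 Y152.590
G1 X82.408 Y169.601
G1 X103.357 Y191.424
M5
G0 X154.868 Y183.735
M4 S842
G1 X148.260 Y204.073 F1448
G1 X130.959 Y216.643
G1 X109.575 Y216.643
G1 X92.274 Y204.073
G1 X85.666 Y183.735
G1 X92.274 Y163.397
G1 X109.575 Y150.827
G1 X130.959 Y150.827
G1 X148.260 Y163.397
G1 X154.868 Y183.735
M5
G0 X51.917 Y199.448
M4 S842
G1 X162.747 Y199.448 F1448
G1 X162.747 Y178.867
G1 X51.917 Y178.867
G1 X51.917 Y199.448
M5

Since the viewBox matches the mm dimensions, user units are millimetres directly. The only transform is the Y-flip y_m = 220.475 − y_svg.

Shape 1 is a quadratic bezier drawn with `<path>`. Its stroke #ff0000 means cut at S842, F1448. After flipping Y the toolpath is (155.441,60.743) → (151.880,70.290) → (147.292,75.422) → (141.678,76.138) → (135.039,72.439) → (127.373,64.325).

Shape 2 is a circle drawn with `<circle>`. Its stroke #ff0000 means cut at S842, F1448. After flipping Y the toolpath is (181.974,126.720) → (178.223,138.265) → (168.402,145.401) → (156.262,145.401) → (146.441,138.265) → (142.690,126.720) → (146.441,115.175) → (156.262,108.039) → (168.402,108.039) → (178.223,115.175) → (181.974,126.720), returning to the start.

Shape 3 is a rectangle drawn with `<rect>`. Its stroke #ff0000 means cut at S842, F1448. After flipping Y the toolpath is (69.235,187.797) → (163.384,187.797) → (163.384,150.549) → (69.235,150.549) → (69.235,187.797), returning to the start.

Shape 4 is a quadratic bezier drawn with `<path>`. Its stroke #ff0000 means cut at S842, F1448. After flipping Y the toolpath is (21.602,130.425) → (33.355,133.002) → (47.407,140.390) → (63.758,152.590) → (82.408,169.601) → (103.357,191.424).

Shape 5 is a circle drawn with `<circle>`. Its stroke #ff0000 means cut at S842, F1448. After flipping Y the toolpath is (154.868,183.735) → (148.260,204.073) → (130.959,216.643) → (109.575,216.643) → (92.274,204.073) → (85.666,183.735) → (92.274,163.397) → (109.575,150.827) → (130.959,150.827) → (148.260,163.397) → (154.868,183.735), returning to the start.

Shape 6 is a rectangle drawn with `<rect>`. Its stroke #ff0000 means cut at S842, F1448. After flipping Y the toolpath is (51.917,199.448) → (162.747,199.448) → (162.747,178.867) → (51.917,178.867) → (51.917,199.448), returning to the start.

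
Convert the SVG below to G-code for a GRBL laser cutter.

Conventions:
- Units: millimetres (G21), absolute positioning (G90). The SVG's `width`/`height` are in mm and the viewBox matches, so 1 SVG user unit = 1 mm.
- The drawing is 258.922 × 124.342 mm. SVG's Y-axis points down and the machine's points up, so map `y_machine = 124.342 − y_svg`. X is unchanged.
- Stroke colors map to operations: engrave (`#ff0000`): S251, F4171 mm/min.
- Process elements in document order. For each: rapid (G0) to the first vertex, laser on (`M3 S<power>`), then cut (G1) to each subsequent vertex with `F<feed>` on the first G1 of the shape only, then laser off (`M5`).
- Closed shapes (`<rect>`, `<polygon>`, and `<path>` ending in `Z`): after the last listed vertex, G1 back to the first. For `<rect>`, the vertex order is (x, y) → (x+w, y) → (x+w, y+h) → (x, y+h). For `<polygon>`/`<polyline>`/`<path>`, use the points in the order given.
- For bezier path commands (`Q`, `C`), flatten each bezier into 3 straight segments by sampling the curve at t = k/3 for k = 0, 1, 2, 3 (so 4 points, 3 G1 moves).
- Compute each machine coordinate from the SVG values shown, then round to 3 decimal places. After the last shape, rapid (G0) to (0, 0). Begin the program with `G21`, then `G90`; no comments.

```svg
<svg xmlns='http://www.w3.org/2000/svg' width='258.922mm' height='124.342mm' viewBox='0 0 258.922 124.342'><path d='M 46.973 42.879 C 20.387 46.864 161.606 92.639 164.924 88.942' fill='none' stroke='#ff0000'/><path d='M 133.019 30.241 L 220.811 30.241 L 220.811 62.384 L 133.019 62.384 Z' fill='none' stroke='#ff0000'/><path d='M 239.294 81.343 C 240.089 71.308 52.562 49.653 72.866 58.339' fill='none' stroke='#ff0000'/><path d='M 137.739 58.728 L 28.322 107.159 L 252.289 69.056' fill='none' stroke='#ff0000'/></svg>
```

1 u = 1 mm; y_m = 124.342 − y.

[1] `<path>` cubic bezier, #ff0000→engrave S251 F4171: (46.973,81.463) → (65.000,66.928) → (126.961,44.814) → (164.924,35.400)

[2] `<path>` rectangle, #ff0000→engrave S251 F4171: (133.019,94.101) → (220.811,94.101) → (220.811,61.958) → (133.019,61.958) → (133.019,94.101) (closed)

[3] `<path>` cubic bezier, #ff0000→engrave S251 F4171: (239.294,42.999) → (191.987,55.353) → (107.167,66.129) → (72.866,66.003)

[4] `<path>` open polyline, #ff0000→engrave S251 F4171: (137.739,65.614) → (28.322,17.183) → (252.289,55.286)

G21
G90
G0 X46.973 Y81.463
M3 S251
G1 X65.000 Y66.928 F4171
G1 X126.961 Y44.814
G1 X164.924 Y35.400
M5
G0 X133.019 Y94.101
M3 S251
G1 X220.811 Y94.101 F4171
G1 X220.811 Y61.958
G1 X133.019 Y61.958
G1 X133.019 Y94.101
M5
G0 X239.294 Y42.999
M3 S251
G1 X191.987 Y55.353 F4171
G1 X107.167 Y66.129
G1 X72.866 Y66.003
M5
G0 X137.739 Y65.614
M3 S251
G1 X28.322 Y17.183 F4171
G1 X252.289 Y55.286
M5
G0 X0.000 Y0.000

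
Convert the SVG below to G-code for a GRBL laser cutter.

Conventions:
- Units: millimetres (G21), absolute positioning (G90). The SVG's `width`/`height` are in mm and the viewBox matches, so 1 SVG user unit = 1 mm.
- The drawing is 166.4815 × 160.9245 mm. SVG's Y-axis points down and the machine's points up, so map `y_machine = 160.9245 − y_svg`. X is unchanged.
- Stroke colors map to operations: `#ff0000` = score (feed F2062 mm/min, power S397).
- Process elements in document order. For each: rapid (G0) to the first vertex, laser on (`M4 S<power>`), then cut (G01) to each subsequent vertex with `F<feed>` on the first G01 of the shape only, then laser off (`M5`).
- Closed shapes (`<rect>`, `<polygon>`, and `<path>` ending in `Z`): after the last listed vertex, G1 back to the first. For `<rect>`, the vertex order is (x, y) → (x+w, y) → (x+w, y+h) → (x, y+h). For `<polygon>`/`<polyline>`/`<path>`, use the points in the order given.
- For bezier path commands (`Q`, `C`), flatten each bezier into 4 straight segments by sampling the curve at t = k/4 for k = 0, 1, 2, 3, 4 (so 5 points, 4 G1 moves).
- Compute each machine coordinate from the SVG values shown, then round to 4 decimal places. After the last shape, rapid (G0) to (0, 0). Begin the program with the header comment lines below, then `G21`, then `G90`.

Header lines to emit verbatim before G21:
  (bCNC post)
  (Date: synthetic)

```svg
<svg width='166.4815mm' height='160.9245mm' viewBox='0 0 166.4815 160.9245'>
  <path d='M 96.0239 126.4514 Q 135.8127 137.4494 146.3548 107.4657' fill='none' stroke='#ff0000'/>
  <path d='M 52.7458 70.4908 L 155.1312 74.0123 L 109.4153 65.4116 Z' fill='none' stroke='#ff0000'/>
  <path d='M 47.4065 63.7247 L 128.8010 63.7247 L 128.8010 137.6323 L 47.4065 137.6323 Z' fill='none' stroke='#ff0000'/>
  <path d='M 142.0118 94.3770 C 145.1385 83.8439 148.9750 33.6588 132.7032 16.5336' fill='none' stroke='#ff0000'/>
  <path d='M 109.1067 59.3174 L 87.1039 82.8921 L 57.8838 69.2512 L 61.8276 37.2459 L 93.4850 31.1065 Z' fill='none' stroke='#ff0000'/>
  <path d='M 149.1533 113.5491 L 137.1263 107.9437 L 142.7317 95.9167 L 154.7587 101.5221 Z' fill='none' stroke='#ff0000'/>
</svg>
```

viewBox `0 0 166.4815 160.9245` with mm width/height → 1 unit = 1 mm. Flip: y_m = 160.9245 − y_svg.

**Shape 1** — `<path>` quadratic bezier, stroke `#ff0000` → score (S397, F2062). Control points (SVG): P0=(96.0239,126.4514), P1=(135.8127,137.4494), P2=(146.3548,107.4657); sampled at t=k/4. Machine vertices: (96.0239,34.4731) → (114.0904,31.5355) → (128.5010,33.7205) → (139.2558,41.0283) → (146.3548,53.4588). Open path.

**Shape 2** — `<path>` closed polygon, stroke `#ff0000` → score (S397, F2062). Machine vertices: (52.7458,90.4337) → (155.1312,86.9122) → (109.4153,95.5129) → (52.7458,90.4337). Closed: final G1 returns to the first vertex.

**Shape 3** — `<path>` rectangle, stroke `#ff0000` → score (S397, F2062). Machine vertices: (47.4065,97.1998) → (128.8010,97.1998) → (128.8010,23.2922) → (47.4065,23.2922) → (47.4065,97.1998). Closed: final G1 returns to the first vertex.

**Shape 4** — `<path>` cubic bezier, stroke `#ff0000` → score (S397, F2062). Control points (SVG): P0=(142.0118,94.3770), P1=(145.1385,83.8439), P2=(148.9750,33.6588), P3=(132.7032,16.5336); sampled at t=k/4. Machine vertices: (142.0118,66.5475) → (144.1646,80.7460) → (144.6319,102.9972) → (141.4620,126.4844) → (132.7032,144.3909). Open path.

**Shape 5** — `<path>` regular polygon, stroke `#ff0000` → score (S397, F2062). Machine vertices: (109.1067,101.6071) → (87.1039,78.0324) → (57.8838,91.6733) → (61.8276,123.6786) → (93.4850,129.8180) → (109.1067,101.6071). Closed: final G1 returns to the first vertex.

**Shape 6** — `<path>` regular polygon, stroke `#ff0000` → score (S397, F2062). Machine vertices: (149.1533,47.3754) → (137.1263,52.9808) → (142.7317,65.0078) → (154.7587,59.4024) → (149.1533,47.3754). Closed: final G1 returns to the first vertex.

(bCNC post)
(Date: synthetic)
G21
G90
G0 X96.0239 Y34.4731
M4 S397
G01 X114.0904 Y31.5355 F2062
G01 X128.5010 Y33.7205
G01 X139.2558 Y41.0283
G01 X146.3548 Y53.4588
M5
G0 X52.7458 Y90.4337
M4 S397
G01 X155.1312 Y86.9122 F2062
G01 X109.4153 Y95.5129
G01 X52.7458 Y90.4337
M5
G0 X47.4065 Y97.1998
M4 S397
G01 X128.8010 Y97.1998 F2062
G01 X128.8010 Y23.2922
G01 X47.4065 Y23.2922
G01 X47.4065 Y97.1998
M5
G0 X142.0118 Y66.5475
M4 S397
G01 X144.1646 Y80.7460 F2062
G01 X144.6319 Y102.9972
G01 X141.4620 Y126.4844
G01 X132.7032 Y144.3909
M5
G0 X109.1067 Y101.6071
M4 S397
G01 X87.1039 Y78.0324 F2062
G01 X57.8838 Y91.6733
G01 X61.8276 Y123.6786
G01 X93.4850 Y129.8180
G01 X109.1067 Y101.6071
M5
G0 X149.1533 Y47.3754
M4 S397
G01 X137.1263 Y52.9808 F2062
G01 X142.7317 Y65.0078
G01 X154.7587 Y59.4024
G01 X149.1533 Y47.3754
M5
G0 X0.0000 Y0.0000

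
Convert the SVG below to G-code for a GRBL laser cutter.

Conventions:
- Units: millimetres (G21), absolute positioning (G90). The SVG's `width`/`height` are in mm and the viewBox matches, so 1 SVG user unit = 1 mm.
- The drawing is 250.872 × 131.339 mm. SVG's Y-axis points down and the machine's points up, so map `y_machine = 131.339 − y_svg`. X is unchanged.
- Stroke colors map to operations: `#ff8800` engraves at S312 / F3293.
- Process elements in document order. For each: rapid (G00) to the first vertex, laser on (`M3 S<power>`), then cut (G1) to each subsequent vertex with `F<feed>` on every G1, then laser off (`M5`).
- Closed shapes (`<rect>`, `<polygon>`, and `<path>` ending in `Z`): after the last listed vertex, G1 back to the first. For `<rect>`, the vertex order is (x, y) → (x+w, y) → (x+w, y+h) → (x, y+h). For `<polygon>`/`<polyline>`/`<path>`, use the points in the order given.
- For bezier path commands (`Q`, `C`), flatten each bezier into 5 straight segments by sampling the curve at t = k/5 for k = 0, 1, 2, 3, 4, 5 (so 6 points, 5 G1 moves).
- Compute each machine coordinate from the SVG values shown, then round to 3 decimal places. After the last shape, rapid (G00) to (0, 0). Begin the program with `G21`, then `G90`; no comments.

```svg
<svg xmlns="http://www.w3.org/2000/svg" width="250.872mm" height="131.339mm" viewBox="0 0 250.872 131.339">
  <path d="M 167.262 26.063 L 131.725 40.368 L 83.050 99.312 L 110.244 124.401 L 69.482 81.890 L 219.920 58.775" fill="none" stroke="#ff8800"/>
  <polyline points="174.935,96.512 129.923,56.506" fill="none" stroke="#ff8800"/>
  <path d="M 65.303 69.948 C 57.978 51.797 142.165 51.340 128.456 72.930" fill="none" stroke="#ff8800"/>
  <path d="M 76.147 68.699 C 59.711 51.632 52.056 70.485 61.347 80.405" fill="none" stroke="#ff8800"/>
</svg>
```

G21
G90
G00 X167.262 Y105.276
M3 S312
G1 X131.725 Y90.971 F3293
G1 X83.050 Y32.027 F3293
G1 X110.244 Y6.938 F3293
G1 X69.482 Y49.449 F3293
G1 X219.920 Y72.564 F3293
M5
G00 X174.935 Y34.827
M3 S312
G1 X129.923 Y74.833 F3293
M5
G00 X65.303 Y61.391
M3 S312
G1 X70.374 Y70.123 F3293
G1 X88.317 Y74.400 F3293
G1 X110.039 Y74.013 F3293
G1 X126.449 Y68.752 F3293
G1 X128.456 Y58.409 F3293
M5
G00 X76.147 Y62.640
M3 S312
G1 X67.404 Y68.929 F3293
G1 X61.161 Y68.749 F3293
G1 X57.809 Y64.255 F3293
G1 X57.741 Y57.599 F3293
G1 X61.347 Y50.934 F3293
M5
G00 X0.000 Y0.000

viewBox `0 0 250.872 131.339` with mm width/height → 1 unit = 1 mm. Flip: y_m = 131.339 − y_svg.

**Shape 1** — `<path>` open polyline, stroke `#ff8800` → engrave (S312, F3293). Machine vertices: (167.262,105.276) → (131.725,90.971) → (83.050,32.027) → (110.244,6.938) → (69.482,49.449) → (219.920,72.564). Open path.

**Shape 2** — `<polyline>` line segment, stroke `#ff8800` → engrave (S312, F3293). Machine vertices: (174.935,34.827) → (129.923,74.833). Open path.

**Shape 3** — `<path>` cubic bezier, stroke `#ff8800` → engrave (S312, F3293). Control points (SVG): P0=(65.303,69.948), P1=(57.978,51.797), P2=(142.165,51.340), P3=(128.456,72.930); sampled at t=k/5. Machine vertices: (65.303,61.391) → (70.374,70.123) → (88.317,74.400) → (110.039,74.013) → (126.449,68.752) → (128.456,58.409). Open path.

**Shape 4** — `<path>` cubic bezier, stroke `#ff8800` → engrave (S312, F3293). Control points (SVG): P0=(76.147,68.699), P1=(59.711,51.632), P2=(52.056,70.485), P3=(61.347,80.405); sampled at t=k/5. Machine vertices: (76.147,62.640) → (67.404,68.929) → (61.161,68.749) → (57.809,64.255) → (57.741,57.599) → (61.347,50.934). Open path.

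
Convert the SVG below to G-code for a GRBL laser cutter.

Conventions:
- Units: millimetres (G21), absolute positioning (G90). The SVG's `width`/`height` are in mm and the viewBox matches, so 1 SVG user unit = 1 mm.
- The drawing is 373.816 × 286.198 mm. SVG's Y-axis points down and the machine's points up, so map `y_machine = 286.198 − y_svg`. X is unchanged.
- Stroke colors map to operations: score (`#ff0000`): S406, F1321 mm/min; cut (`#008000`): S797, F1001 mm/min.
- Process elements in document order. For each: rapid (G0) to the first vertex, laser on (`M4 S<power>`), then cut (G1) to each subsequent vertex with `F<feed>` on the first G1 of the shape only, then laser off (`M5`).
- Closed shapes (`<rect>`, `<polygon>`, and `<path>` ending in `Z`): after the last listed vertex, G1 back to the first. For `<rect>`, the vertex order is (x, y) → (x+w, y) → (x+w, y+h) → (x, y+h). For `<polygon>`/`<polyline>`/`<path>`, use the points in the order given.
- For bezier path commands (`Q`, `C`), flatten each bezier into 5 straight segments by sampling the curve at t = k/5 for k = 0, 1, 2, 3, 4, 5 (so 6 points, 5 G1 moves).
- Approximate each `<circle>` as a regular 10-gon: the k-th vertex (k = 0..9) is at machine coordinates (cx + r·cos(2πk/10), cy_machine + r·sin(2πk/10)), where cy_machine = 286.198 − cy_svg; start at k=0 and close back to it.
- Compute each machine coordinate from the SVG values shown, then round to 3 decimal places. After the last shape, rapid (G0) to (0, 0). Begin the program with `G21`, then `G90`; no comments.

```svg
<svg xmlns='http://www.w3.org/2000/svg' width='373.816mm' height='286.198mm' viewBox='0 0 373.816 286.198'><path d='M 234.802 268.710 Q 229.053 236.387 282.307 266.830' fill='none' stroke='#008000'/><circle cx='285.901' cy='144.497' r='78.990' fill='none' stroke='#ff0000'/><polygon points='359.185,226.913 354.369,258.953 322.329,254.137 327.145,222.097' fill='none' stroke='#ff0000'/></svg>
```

1 u = 1 mm; y_m = 286.198 − y.

[1] `<path>` quadratic bezier, #008000→cut S797 F1001: (234.802,17.488) → (234.863,27.907) → (239.643,33.304) → (249.144,33.680) → (263.366,29.035) → (282.307,19.368)

[2] `<circle>` circle, #ff0000→score S406 F1321: (364.891,141.701) → (349.805,188.130) → (310.310,216.825) → (261.492,216.825) → (221.997,188.130) → (206.911,141.701) → (221.997,95.272) → (261.492,66.577) → (310.310,66.577) → (349.805,95.272) → (364.891,141.701) (closed)

[3] `<polygon>` regular polygon, #ff0000→score S406 F1321: (359.185,59.285) → (354.369,27.245) → (322.329,32.061) → (327.145,64.101) → (359.185,59.285) (closed)

G21
G90
G0 X234.802 Y17.488
M4 S797
G1 X234.863 Y27.907 F1001
G1 X239.643 Y33.304
G1 X249.144 Y33.680
G1 X263.366 Y29.035
G1 X282.307 Y19.368
M5
G0 X364.891 Y141.701
M4 S406
G1 X349.805 Y188.130 F1321
G1 X310.310 Y216.825
G1 X261.492 Y216.825
G1 X221.997 Y188.130
G1 X206.911 Y141.701
G1 X221.997 Y95.272
G1 X261.492 Y66.577
G1 X310.310 Y66.577
G1 X349.805 Y95.272
G1 X364.891 Y141.701
M5
G0 X359.185 Y59.285
M4 S406
G1 X354.369 Y27.245 F1321
G1 X322.329 Y32.061
G1 X327.145 Y64.101
G1 X359.185 Y59.285
M5
G0 X0.000 Y0.000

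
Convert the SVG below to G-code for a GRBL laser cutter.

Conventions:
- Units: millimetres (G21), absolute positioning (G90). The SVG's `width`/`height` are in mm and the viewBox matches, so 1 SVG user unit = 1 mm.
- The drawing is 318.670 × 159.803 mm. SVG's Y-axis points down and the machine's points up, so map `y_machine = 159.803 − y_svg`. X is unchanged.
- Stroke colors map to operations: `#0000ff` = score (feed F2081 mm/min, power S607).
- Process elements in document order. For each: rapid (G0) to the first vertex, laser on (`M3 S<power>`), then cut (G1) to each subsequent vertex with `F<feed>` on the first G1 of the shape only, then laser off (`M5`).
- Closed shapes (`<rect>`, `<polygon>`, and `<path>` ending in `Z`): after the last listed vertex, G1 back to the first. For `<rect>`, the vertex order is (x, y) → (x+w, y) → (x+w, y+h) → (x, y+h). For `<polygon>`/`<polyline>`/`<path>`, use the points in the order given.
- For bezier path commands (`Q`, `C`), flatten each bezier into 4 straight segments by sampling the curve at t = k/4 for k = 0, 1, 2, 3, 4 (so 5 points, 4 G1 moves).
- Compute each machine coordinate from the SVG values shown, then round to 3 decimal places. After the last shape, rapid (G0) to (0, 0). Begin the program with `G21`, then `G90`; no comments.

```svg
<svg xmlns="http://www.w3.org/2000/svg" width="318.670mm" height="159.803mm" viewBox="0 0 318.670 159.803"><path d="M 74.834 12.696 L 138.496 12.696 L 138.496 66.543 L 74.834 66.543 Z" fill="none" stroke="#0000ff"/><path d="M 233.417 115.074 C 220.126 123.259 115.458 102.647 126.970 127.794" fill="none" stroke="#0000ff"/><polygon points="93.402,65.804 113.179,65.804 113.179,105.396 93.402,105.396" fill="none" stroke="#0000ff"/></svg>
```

G21
G90
G0 X74.834 Y147.107
M3 S607
G1 X138.496 Y147.107 F2081
G1 X138.496 Y93.260
G1 X74.834 Y93.260
G1 X74.834 Y147.107
M5
G0 X233.417 Y44.729
M3 S607
G1 X209.559 Y42.825 F2081
G1 X170.892 Y44.730
G1 X136.877 Y43.454
G1 X126.970 Y32.009
M5
G0 X93.402 Y93.999
M3 S607
G1 X113.179 Y93.999 F2081
G1 X113.179 Y54.407
G1 X93.402 Y54.407
G1 X93.402 Y93.999
M5
G0 X0.000 Y0.000

viewBox `0 0 318.670 159.803` with mm width/height → 1 unit = 1 mm. Flip: y_m = 159.803 − y_svg.

**Shape 1** — `<path>` rectangle, stroke `#0000ff` → score (S607, F2081). Machine vertices: (74.834,147.107) → (138.496,147.107) → (138.496,93.260) → (74.834,93.260) → (74.834,147.107). Closed: final G1 returns to the first vertex.

**Shape 2** — `<path>` cubic bezier, stroke `#0000ff` → score (S607, F2081). Control points (SVG): P0=(233.417,115.074), P1=(220.126,123.259), P2=(115.458,102.647), P3=(126.970,127.794); sampled at t=k/4. Machine vertices: (233.417,44.729) → (209.559,42.825) → (170.892,44.730) → (136.877,43.454) → (126.970,32.009). Open path.

**Shape 3** — `<polygon>` rectangle, stroke `#0000ff` → score (S607, F2081). Machine vertices: (93.402,93.999) → (113.179,93.999) → (113.179,54.407) → (93.402,54.407) → (93.402,93.999). Closed: final G1 returns to the first vertex.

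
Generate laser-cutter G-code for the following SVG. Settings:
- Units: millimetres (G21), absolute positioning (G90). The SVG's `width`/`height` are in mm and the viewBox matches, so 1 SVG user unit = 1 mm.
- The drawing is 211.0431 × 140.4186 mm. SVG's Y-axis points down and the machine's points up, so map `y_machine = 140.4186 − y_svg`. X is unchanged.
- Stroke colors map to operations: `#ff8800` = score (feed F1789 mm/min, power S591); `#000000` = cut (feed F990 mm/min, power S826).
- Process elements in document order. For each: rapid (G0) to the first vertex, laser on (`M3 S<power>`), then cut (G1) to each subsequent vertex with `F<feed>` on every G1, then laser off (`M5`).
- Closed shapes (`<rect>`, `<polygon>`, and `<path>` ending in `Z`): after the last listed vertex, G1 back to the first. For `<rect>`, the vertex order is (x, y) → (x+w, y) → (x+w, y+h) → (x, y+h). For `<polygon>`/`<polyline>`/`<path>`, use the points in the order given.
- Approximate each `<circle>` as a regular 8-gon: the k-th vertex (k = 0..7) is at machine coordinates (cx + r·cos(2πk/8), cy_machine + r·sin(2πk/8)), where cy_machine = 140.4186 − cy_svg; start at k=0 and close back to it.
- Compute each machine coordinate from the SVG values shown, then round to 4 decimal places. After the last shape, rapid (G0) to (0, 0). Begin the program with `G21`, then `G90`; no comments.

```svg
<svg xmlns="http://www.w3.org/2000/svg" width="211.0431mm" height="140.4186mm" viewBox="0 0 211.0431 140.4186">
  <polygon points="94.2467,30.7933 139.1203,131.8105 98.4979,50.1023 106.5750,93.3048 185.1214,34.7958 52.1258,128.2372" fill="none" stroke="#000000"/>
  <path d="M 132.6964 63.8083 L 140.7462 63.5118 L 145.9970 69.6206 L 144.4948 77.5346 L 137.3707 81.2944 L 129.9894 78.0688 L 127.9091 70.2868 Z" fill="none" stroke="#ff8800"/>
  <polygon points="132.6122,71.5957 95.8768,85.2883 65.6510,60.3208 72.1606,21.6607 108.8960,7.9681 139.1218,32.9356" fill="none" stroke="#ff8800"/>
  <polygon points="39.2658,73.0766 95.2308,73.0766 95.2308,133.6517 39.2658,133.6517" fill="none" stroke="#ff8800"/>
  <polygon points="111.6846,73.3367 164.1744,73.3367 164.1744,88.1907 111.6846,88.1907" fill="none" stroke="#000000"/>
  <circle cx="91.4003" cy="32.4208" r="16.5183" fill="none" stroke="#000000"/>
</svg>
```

Since the viewBox matches the mm dimensions, user units are millimetres directly. The only transform is the Y-flip y_m = 140.4186 − y_svg.

Shape 1 is a closed polygon drawn with `<polygon>`. Its stroke #000000 means cut at S826, F990. After flipping Y the toolpath is (94.2467,109.6253) → (139.1203,8.6081) → (98.4979,90.3163) → (106.5750,47.1138) → (185.1214,105.6228) → (52.1258,12.1814) → (94.2467,109.6253), returning to the start.

Shape 2 is a regular polygon drawn with `<path>`. Its stroke #ff8800 means score at S591, F1789. After flipping Y the toolpath is (132.6964,76.6103) → (140.7462,76.9068) → (145.9970,70.7980) → (144.4948,62.8840) → (137.3707,59.1242) → (129.9894,62.3498) → (127.9091,70.1318) → (132.6964,76.6103), returning to the start.

Shape 3 is a regular polygon drawn with `<polygon>`. Its stroke #ff8800 means score at S591, F1789. After flipping Y the toolpath is (132.6122,68.8229) → (95.8768,55.1303) → (65.6510,80.0978) → (72.1606,118.7579) → (108.8960,132.4505) → (139.1218,107.4830) → (132.6122,68.8229), returning to the start.

Shape 4 is a rectangle drawn with `<polygon>`. Its stroke #ff8800 means score at S591, F1789. After flipping Y the toolpath is (39.2658,67.3420) → (95.2308,67.3420) → (95.2308,6.7669) → (39.2658,6.7669) → (39.2658,67.3420), returning to the start.

Shape 5 is a rectangle drawn with `<polygon>`. Its stroke #000000 means cut at S826, F990. After flipping Y the toolpath is (111.6846,67.0819) → (164.1744,67.0819) → (164.1744,52.2279) → (111.6846,52.2279) → (111.6846,67.0819), returning to the start.

Shape 6 is a circle drawn with `<circle>`. Its stroke #000000 means cut at S826, F990. After flipping Y the toolpath is (107.9186,107.9978) → (103.0805,119.6780) → (91.4003,124.5161) → (79.7201,119.6780) → (74.8820,107.9978) → (79.7201,96.3176) → (91.4003,91.4795) → (103.0805,96.3176) → (107.9186,107.9978), returning to the start.

G21
G90
G0 X94.2467 Y109.6253
M3 S826
G1 X139.1203 Y8.6081 F990
G1 X98.4979 Y90.3163 F990
G1 X106.5750 Y47.1138 F990
G1 X185.1214 Y105.6228 F990
G1 X52.1258 Y12.1814 F990
G1 X94.2467 Y109.6253 F990
M5
G0 X132.6964 Y76.6103
M3 S591
G1 X140.7462 Y76.9068 F1789
G1 X145.9970 Y70.7980 F1789
G1 X144.4948 Y62.8840 F1789
G1 X137.3707 Y59.1242 F1789
G1 X129.9894 Y62.3498 F1789
G1 X127.9091 Y70.1318 F1789
G1 X132.6964 Y76.6103 F1789
M5
G0 X132.6122 Y68.8229
M3 S591
G1 X95.8768 Y55.1303 F1789
G1 X65.6510 Y80.0978 F1789
G1 X72.1606 Y118.7579 F1789
G1 X108.8960 Y132.4505 F1789
G1 X139.1218 Y107.4830 F1789
G1 X132.6122 Y68.8229 F1789
M5
G0 X39.2658 Y67.3420
M3 S591
G1 X95.2308 Y67.3420 F1789
G1 X95.2308 Y6.7669 F1789
G1 X39.2658 Y6.7669 F1789
G1 X39.2658 Y67.3420 F1789
M5
G0 X111.6846 Y67.0819
M3 S826
G1 X164.1744 Y67.0819 F990
G1 X164.1744 Y52.2279 F990
G1 X111.6846 Y52.2279 F990
G1 X111.6846 Y67.0819 F990
M5
G0 X107.9186 Y107.9978
M3 S826
G1 X103.0805 Y119.6780 F990
G1 X91.4003 Y124.5161 F990
G1 X79.7201 Y119.6780 F990
G1 X74.8820 Y107.9978 F990
G1 X79.7201 Y96.3176 F990
G1 X91.4003 Y91.4795 F990
G1 X103.0805 Y96.3176 F990
G1 X107.9186 Y107.9978 F990
M5
G0 X0.0000 Y0.0000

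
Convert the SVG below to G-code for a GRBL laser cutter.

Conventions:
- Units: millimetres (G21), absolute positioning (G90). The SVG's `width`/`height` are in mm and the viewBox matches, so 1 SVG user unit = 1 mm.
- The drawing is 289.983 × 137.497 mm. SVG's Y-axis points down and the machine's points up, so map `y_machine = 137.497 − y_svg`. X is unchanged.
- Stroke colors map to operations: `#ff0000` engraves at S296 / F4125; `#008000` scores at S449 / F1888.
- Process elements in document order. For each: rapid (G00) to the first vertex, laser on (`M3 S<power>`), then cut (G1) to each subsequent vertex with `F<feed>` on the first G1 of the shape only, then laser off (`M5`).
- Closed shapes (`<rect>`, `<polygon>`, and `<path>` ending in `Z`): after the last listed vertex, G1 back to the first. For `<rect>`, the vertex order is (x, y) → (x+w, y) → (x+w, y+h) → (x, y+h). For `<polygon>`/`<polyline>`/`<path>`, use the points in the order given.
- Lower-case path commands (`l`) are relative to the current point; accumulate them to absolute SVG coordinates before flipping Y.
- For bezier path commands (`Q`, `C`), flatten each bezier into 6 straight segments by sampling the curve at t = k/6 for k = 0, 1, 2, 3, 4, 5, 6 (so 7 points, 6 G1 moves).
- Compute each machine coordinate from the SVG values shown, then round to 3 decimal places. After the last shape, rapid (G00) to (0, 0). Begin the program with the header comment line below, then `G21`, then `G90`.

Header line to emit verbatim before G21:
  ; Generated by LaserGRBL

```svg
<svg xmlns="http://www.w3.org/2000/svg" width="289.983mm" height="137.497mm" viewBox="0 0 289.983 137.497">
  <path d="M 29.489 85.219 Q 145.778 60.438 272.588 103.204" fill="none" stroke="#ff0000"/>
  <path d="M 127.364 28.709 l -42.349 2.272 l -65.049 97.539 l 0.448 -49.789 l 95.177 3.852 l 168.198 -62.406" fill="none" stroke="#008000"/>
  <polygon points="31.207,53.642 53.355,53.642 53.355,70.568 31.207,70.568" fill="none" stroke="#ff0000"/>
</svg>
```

; Generated by LaserGRBL
G21
G90
G00 X29.489 Y52.278
M3 S296
G1 X68.544 Y58.662 F4125
G1 X108.184 Y61.293
G1 X148.408 Y60.172
G1 X189.217 Y55.298
G1 X230.610 Y46.672
G1 X272.588 Y34.293
M5
G00 X127.364 Y108.788
M3 S449
G1 X85.015 Y106.516 F1888
G1 X19.966 Y8.977
G1 X20.414 Y58.766
G1 X115.591 Y54.914
G1 X283.789 Y117.320
M5
G00 X31.207 Y83.855
M3 S296
G1 X53.355 Y83.855 F4125
G1 X53.355 Y66.929
G1 X31.207 Y66.929
G1 X31.207 Y83.855
M5
G00 X0.000 Y0.000

Since the viewBox matches the mm dimensions, user units are millimetres directly. The only transform is the Y-flip y_m = 137.497 − y_svg.

Shape 1 is a quadratic bezier drawn with `<path>`. Its stroke #ff0000 means engrave at S296, F4125. After flipping Y the toolpath is (29.489,52.278) → (68.544,58.662) → (108.184,61.293) → (148.408,60.172) → (189.217,55.298) → (230.610,46.672) → (272.588,34.293).

Shape 2 is a open polyline drawn with `<path>`. Its stroke #008000 means score at S449, F1888. After flipping Y the toolpath is (127.364,108.788) → (85.015,106.516) → (19.966,8.977) → (20.414,58.766) → (115.591,54.914) → (283.789,117.320).

Shape 3 is a rectangle drawn with `<polygon>`. Its stroke #ff0000 means engrave at S296, F4125. After flipping Y the toolpath is (31.207,83.855) → (53.355,83.855) → (53.355,66.929) → (31.207,66.929) → (31.207,83.855), returning to the start.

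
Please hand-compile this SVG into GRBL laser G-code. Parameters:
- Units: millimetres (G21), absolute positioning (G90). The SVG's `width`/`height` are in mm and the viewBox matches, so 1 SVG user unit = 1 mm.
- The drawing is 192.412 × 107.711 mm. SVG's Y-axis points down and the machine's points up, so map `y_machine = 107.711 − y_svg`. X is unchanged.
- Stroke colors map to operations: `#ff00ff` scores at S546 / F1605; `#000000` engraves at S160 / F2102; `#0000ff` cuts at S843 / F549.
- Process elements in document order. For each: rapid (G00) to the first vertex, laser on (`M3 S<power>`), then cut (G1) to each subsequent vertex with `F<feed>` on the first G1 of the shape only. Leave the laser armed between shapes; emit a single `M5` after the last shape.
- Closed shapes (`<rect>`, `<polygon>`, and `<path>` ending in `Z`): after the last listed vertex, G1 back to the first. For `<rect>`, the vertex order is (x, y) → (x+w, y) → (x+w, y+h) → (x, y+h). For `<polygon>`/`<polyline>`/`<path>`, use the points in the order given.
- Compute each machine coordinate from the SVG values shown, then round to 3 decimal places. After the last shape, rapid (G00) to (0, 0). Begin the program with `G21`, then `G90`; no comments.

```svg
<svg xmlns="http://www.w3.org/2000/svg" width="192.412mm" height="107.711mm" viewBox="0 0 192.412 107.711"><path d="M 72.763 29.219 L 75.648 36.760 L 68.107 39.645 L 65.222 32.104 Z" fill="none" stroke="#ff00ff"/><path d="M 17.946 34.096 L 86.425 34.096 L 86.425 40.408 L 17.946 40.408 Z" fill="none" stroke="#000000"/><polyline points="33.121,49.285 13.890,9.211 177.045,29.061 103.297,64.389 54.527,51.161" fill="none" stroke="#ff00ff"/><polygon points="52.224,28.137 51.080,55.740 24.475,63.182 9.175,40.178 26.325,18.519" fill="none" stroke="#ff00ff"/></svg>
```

Since the viewBox matches the mm dimensions, user units are millimetres directly. The only transform is the Y-flip y_m = 107.711 − y_svg.

Shape 1 is a regular polygon drawn with `<path>`. Its stroke #ff00ff means score at S546, F1605. After flipping Y the toolpath is (72.763,78.492) → (75.648,70.951) → (68.107,68.066) → (65.222,75.607) → (72.763,78.492), returning to the start.

Shape 2 is a rectangle drawn with `<path>`. Its stroke #000000 means engrave at S160, F2102. After flipping Y the toolpath is (17.946,73.615) → (86.425,73.615) → (86.425,67.303) → (17.946,67.303) → (17.946,73.615), returning to the start.

Shape 3 is a open polyline drawn with `<polyline>`. Its stroke #ff00ff means score at S546, F1605. After flipping Y the toolpath is (33.121,58.426) → (13.890,98.500) → (177.045,78.650) → (103.297,43.322) → (54.527,56.550).

Shape 4 is a regular polygon drawn with `<polygon>`. Its stroke #ff00ff means score at S546, F1605. After flipping Y the toolpath is (52.224,79.574) → (51.080,51.971) → (24.475,44.529) → (9.175,67.533) → (26.325,89.192) → (52.224,79.574), returning to the start.

G21
G90
G00 X72.763 Y78.492
M3 S546
G1 X75.648 Y70.951 F1605
G1 X68.107 Y68.066
G1 X65.222 Y75.607
G1 X72.763 Y78.492
G00 X17.946 Y73.615
M3 S160
G1 X86.425 Y73.615 F2102
G1 X86.425 Y67.303
G1 X17.946 Y67.303
G1 X17.946 Y73.615
G00 X33.121 Y58.426
M3 S546
G1 X13.890 Y98.500 F1605
G1 X177.045 Y78.650
G1 X103.297 Y43.322
G1 X54.527 Y56.550
G00 X52.224 Y79.574
M3 S546
G1 X51.080 Y51.971 F1605
G1 X24.475 Y44.529
G1 X9.175 Y67.533
G1 X26.325 Y89.192
G1 X52.224 Y79.574
M5
G00 X0.000 Y0.000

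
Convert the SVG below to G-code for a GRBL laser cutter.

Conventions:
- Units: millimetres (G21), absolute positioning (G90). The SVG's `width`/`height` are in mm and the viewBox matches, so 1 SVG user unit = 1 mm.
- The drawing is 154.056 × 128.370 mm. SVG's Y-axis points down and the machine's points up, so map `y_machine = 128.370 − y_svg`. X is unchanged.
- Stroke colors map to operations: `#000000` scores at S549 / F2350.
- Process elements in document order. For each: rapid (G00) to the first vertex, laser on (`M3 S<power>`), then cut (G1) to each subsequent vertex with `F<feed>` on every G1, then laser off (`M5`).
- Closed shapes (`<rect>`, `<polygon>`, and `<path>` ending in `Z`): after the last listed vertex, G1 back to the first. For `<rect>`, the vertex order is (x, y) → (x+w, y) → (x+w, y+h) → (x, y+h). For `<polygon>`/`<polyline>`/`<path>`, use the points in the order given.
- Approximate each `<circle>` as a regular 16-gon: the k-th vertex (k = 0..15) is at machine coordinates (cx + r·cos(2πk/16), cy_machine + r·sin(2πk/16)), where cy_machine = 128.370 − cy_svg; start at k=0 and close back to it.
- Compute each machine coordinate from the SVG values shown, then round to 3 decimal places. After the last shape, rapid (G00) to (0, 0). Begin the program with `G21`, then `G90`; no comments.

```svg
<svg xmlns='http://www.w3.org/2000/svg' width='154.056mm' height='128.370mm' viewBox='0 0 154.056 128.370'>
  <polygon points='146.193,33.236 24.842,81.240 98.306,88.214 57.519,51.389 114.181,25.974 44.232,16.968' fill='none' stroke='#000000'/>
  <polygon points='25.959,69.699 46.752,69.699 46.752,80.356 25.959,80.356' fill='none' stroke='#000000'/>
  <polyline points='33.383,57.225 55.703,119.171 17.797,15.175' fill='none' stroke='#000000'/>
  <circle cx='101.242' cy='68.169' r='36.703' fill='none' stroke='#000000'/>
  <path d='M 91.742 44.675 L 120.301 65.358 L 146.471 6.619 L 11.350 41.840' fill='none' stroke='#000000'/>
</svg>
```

Since the viewBox matches the mm dimensions, user units are millimetres directly. The only transform is the Y-flip y_m = 128.370 − y_svg.

Shape 1 is a closed polygon drawn with `<polygon>`. Its stroke #000000 means score at S549, F2350. After flipping Y the toolpath is (146.193,95.134) → (24.842,47.130) → (98.306,40.156) → (57.519,76.981) → (114.181,102.396) → (44.232,111.402) → (146.193,95.134), returning to the start.

Shape 2 is a rectangle drawn with `<polygon>`. Its stroke #000000 means score at S549, F2350. After flipping Y the toolpath is (25.959,58.671) → (46.752,58.671) → (46.752,48.014) → (25.959,48.014) → (25.959,58.671), returning to the start.

Shape 3 is a open polyline drawn with `<polyline>`. Its stroke #000000 means score at S549, F2350. After flipping Y the toolpath is (33.383,71.145) → (55.703,9.199) → (17.797,113.195).

Shape 4 is a circle drawn with `<circle>`. Its stroke #000000 means score at S549, F2350. After flipping Y the toolpath is (137.945,60.201) → (135.151,74.247) → (127.195,86.154) → (115.288,94.110) → (101.242,96.904) → (87.196,94.110) → (75.289,86.154) → (67.333,74.247) → (64.539,60.201) → (67.333,46.155) → (75.289,34.248) → (87.196,26.292) → (101.242,23.498) → (115.288,26.292) → (127.195,34.248) → (135.151,46.155) → (137.945,60.201), returning to the start.

Shape 5 is a open polyline drawn with `<path>`. Its stroke #000000 means score at S549, F2350. After flipping Y the toolpath is (91.742,83.695) → (120.301,63.012) → (146.471,121.751) → (11.350,86.530).

G21
G90
G00 X146.193 Y95.134
M3 S549
G1 X24.842 Y47.130 F2350
G1 X98.306 Y40.156 F2350
G1 X57.519 Y76.981 F2350
G1 X114.181 Y102.396 F2350
G1 X44.232 Y111.402 F2350
G1 X146.193 Y95.134 F2350
M5
G00 X25.959 Y58.671
M3 S549
G1 X46.752 Y58.671 F2350
G1 X46.752 Y48.014 F2350
G1 X25.959 Y48.014 F2350
G1 X25.959 Y58.671 F2350
M5
G00 X33.383 Y71.145
M3 S549
G1 X55.703 Y9.199 F2350
G1 X17.797 Y113.195 F2350
M5
G00 X137.945 Y60.201
M3 S549
G1 X135.151 Y74.247 F2350
G1 X127.195 Y86.154 F2350
G1 X115.288 Y94.110 F2350
G1 X101.242 Y96.904 F2350
G1 X87.196 Y94.110 F2350
G1 X75.289 Y86.154 F2350
G1 X67.333 Y74.247 F2350
G1 X64.539 Y60.201 F2350
G1 X67.333 Y46.155 F2350
G1 X75.289 Y34.248 F2350
G1 X87.196 Y26.292 F2350
G1 X101.242 Y23.498 F2350
G1 X115.288 Y26.292 F2350
G1 X127.195 Y34.248 F2350
G1 X135.151 Y46.155 F2350
G1 X137.945 Y60.201 F2350
M5
G00 X91.742 Y83.695
M3 S549
G1 X120.301 Y63.012 F2350
G1 X146.471 Y121.751 F2350
G1 X11.350 Y86.530 F2350
M5
G00 X0.000 Y0.000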